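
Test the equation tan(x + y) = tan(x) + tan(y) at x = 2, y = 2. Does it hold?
Substituting x = 2, y = 2:

LHS = tan(2 + 2) = tan(4) ≈ 1.158
RHS = tan(2) + tan(2) = 2·tan(2) ≈ -4.37

LHS ≠ RHS, so the equation does not hold at this point.

Answer: Fails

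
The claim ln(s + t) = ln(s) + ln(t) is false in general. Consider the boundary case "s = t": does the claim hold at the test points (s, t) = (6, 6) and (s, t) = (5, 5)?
At (6, 6): LHS = ln(12) ≈ 2.485 ≠ RHS = 2·ln(6) ≈ 3.584
At (5, 5): LHS = ln(10) ≈ 2.303 ≠ RHS = 2·ln(5) ≈ 3.219

Answer: No, fails at both test points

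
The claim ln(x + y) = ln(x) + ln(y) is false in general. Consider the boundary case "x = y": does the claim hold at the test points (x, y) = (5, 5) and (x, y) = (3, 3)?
At (5, 5): LHS = ln(10) ≈ 2.303 ≠ RHS = 2·ln(5) ≈ 3.219
At (3, 3): LHS = ln(6) ≈ 1.792 ≠ RHS = 2·ln(3) ≈ 2.197

Answer: No, fails at both test points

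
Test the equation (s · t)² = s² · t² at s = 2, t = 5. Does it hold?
Substituting s = 2, t = 5:

LHS = (2 · 5)² = 100
RHS = 2² · 5² = 100

LHS = RHS, so the equation holds at this point.

Answer: Holds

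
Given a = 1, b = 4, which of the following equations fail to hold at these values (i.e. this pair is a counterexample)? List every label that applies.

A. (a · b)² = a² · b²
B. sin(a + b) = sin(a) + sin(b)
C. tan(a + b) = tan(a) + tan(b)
B, C

Evaluating each claim at the given values:
A. LHS = 16, RHS = 16 → holds here (LHS = RHS)
B. LHS = sin(5) ≈ -0.9589, RHS = sin(4) + sin(1) ≈ 0.08467 → fails here (LHS ≠ RHS)
C. LHS = tan(5) ≈ -3.381, RHS = tan(4) + tan(1) ≈ 2.715 → fails here (LHS ≠ RHS)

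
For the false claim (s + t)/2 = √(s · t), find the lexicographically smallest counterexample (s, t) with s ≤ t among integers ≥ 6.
(s, t) = (6, 7)

At (6, 6): both sides equal 6, so it holds there.

Substituting (6, 7) into the claim:
LHS = (6 + 7)/2 = 13/2
RHS = √(6 · 7) = √(42) ≈ 6.481

Since LHS ≠ RHS, this pair disproves the claim, and no lexicographically smaller pair (s ≤ t, integers ≥ 6) does.

For instance (10, 12) is also a counterexample (LHS = 11, RHS = 2·√(30) ≈ 10.95), but it's lexicographically larger.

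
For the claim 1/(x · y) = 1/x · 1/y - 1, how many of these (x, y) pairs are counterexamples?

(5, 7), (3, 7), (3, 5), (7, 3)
4

Testing each pair:
(5, 7): LHS = 1/35, RHS = -34/35 → counterexample
(3, 7): LHS = 1/21, RHS = -20/21 → counterexample
(3, 5): LHS = 1/15, RHS = -14/15 → counterexample
(7, 3): LHS = 1/21, RHS = -20/21 → counterexample

That makes 4 counterexamples.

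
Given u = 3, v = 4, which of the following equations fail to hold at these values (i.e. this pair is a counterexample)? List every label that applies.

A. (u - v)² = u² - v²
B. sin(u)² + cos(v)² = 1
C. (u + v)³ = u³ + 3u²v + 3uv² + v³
A, B

Evaluating each claim at the given values:
A. LHS = 1, RHS = -7 → fails here (LHS ≠ RHS)
B. LHS = sin(3)² + cos(4)² ≈ 0.4472, RHS = 1 → fails here (LHS ≠ RHS)
C. LHS = 343, RHS = 343 → holds here (LHS = RHS)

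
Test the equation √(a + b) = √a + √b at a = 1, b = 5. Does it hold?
Substituting a = 1, b = 5:

LHS = √(1 + 5) = √(6) ≈ 2.449
RHS = √1 + √5 = 1 + √(5) ≈ 3.236

LHS ≠ RHS, so the equation does not hold at this point.

Answer: Fails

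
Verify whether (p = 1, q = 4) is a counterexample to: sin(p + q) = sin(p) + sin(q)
Yes

Substituting p = 1, q = 4:
LHS = sin(1 + 4) = sin(5) ≈ -0.9589
RHS = sin(1) + sin(4) ≈ 0.08467

Since LHS ≠ RHS, this pair disproves the claim.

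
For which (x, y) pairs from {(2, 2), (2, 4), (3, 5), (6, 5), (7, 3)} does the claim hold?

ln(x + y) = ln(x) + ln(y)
(2, 2)

Testing each pair:
(2, 2): LHS = ln(4) ≈ 1.386, RHS = 2·ln(2) ≈ 1.386 → holds
(2, 4): LHS = ln(6) ≈ 1.792, RHS = ln(2) + ln(4) ≈ 2.079 → fails
(3, 5): LHS = ln(8) ≈ 2.079, RHS = ln(3) + ln(5) ≈ 2.708 → fails
(6, 5): LHS = ln(11) ≈ 2.398, RHS = ln(5) + ln(6) ≈ 3.401 → fails
(7, 3): LHS = ln(10) ≈ 2.303, RHS = ln(3) + ln(7) ≈ 3.045 → fails

1 of 5 pairs satisfies the claim.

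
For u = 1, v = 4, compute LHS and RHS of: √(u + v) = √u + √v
LHS = √(1 + 4) = √(5) ≈ 2.236
RHS = √1 + √4 = 3

LHS ≠ RHS (they differ by about 0.7639), so the equation does not hold here.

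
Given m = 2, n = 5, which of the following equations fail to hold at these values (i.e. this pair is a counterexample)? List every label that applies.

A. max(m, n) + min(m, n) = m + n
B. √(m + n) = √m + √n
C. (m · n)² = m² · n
B, C

Evaluating each claim at the given values:
A. LHS = 7, RHS = 7 → holds here (LHS = RHS)
B. LHS = √(7) ≈ 2.646, RHS = √(2) + √(5) ≈ 3.65 → fails here (LHS ≠ RHS)
C. LHS = 100, RHS = 20 → fails here (LHS ≠ RHS)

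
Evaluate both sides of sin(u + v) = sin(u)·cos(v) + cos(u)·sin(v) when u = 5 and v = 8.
LHS = sin(5 + 8) = sin(13) ≈ 0.4202
RHS = sin(5)·cos(8) + cos(5)·sin(8) = sin(5)·cos(8) + sin(8)·cos(5) ≈ 0.4202

LHS = RHS: the two sides agree.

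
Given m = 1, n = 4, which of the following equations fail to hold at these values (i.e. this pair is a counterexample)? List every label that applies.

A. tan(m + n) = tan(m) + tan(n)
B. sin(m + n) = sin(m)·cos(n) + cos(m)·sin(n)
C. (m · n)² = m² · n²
Evaluating each claim at the given values:
A. LHS = tan(5) ≈ -3.381, RHS = tan(4) + tan(1) ≈ 2.715 → fails here (LHS ≠ RHS)
B. LHS = sin(5) ≈ -0.9589, RHS = sin(1)·cos(4) + sin(4)·cos(1) ≈ -0.9589 → holds here (LHS = RHS)
C. LHS = 16, RHS = 16 → holds here (LHS = RHS)

Answer: A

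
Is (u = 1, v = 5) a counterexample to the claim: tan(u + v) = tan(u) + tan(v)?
Substituting u = 1, v = 5:
LHS = tan(1 + 5) = tan(6) ≈ -0.291
RHS = tan(1) + tan(5) ≈ -1.823

Since LHS ≠ RHS, this pair disproves the claim.

Answer: Yes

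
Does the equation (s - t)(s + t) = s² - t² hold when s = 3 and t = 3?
Holds

Substituting s = 3, t = 3:

LHS = (3 - 3)(3 + 3) = 0
RHS = 3² - 3² = 0

LHS = RHS, so the equation holds at this point.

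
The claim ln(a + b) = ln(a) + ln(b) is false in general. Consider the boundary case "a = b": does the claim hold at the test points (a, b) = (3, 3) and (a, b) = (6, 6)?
No, fails at both test points

At (3, 3): LHS = ln(6) ≈ 1.792 ≠ RHS = 2·ln(3) ≈ 2.197
At (6, 6): LHS = ln(12) ≈ 2.485 ≠ RHS = 2·ln(6) ≈ 3.584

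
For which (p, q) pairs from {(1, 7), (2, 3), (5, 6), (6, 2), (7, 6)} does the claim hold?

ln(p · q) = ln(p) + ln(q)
All pairs

Testing each pair:
(1, 7): LHS = ln(7) ≈ 1.946, RHS = ln(7) ≈ 1.946 → holds
(2, 3): LHS = ln(6) ≈ 1.792, RHS = ln(2) + ln(3) ≈ 1.792 → holds
(5, 6): LHS = ln(30) ≈ 3.401, RHS = ln(5) + ln(6) ≈ 3.401 → holds
(6, 2): LHS = ln(12) ≈ 2.485, RHS = ln(2) + ln(6) ≈ 2.485 → holds
(7, 6): LHS = ln(42) ≈ 3.738, RHS = ln(6) + ln(7) ≈ 3.738 → holds

Every pair satisfies the claim.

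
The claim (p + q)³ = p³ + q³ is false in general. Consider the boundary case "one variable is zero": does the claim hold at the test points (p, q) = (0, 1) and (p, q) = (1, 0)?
Yes, holds at both test points

At (0, 1): LHS = 1, RHS = 1 → equal
At (1, 0): LHS = 1, RHS = 1 → equal

So the claim does hold at both of these boundary points, even though it is not an identity.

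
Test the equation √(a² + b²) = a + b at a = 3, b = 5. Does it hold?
Substituting a = 3, b = 5:

LHS = √(3² + 5²) = √(34) ≈ 5.831
RHS = 3 + 5 = 8

LHS ≠ RHS, so the equation does not hold at this point.

Answer: Fails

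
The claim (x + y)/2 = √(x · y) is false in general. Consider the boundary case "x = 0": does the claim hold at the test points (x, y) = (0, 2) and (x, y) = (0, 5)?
No, fails at both test points

At (0, 2): LHS = 1 ≠ RHS = 0
At (0, 5): LHS = 5/2 ≠ RHS = 0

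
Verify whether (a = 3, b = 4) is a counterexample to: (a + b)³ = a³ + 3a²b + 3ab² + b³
Substituting a = 3, b = 4:
LHS = (3 + 4)³ = 343
RHS = 3³ + 3·3²·4 + 3·3·4² + 4³ = 343

The sides agree, so this pair does not disprove the claim.

Answer: No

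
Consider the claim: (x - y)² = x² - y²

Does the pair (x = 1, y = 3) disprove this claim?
Yes

Substituting x = 1, y = 3:
LHS = (1 - 3)² = 4
RHS = 1² - 3² = -8

Since LHS ≠ RHS, this pair disproves the claim.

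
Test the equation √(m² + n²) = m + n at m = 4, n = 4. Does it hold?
Substituting m = 4, n = 4:

LHS = √(4² + 4²) = 4·√(2) ≈ 5.657
RHS = 4 + 4 = 8

LHS ≠ RHS, so the equation does not hold at this point.

Answer: Fails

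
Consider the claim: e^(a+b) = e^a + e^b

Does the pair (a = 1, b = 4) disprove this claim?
Substituting a = 1, b = 4:
LHS = e^(1+4) = e^5 ≈ 148.4
RHS = e^1 + e^4 = e + e^4 ≈ 57.32

Since LHS ≠ RHS, this pair disproves the claim.

Answer: Yes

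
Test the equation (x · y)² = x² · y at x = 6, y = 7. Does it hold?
Fails

Substituting x = 6, y = 7:

LHS = (6 · 7)² = 1764
RHS = 6² · 7 = 252

LHS ≠ RHS, so the equation does not hold at this point.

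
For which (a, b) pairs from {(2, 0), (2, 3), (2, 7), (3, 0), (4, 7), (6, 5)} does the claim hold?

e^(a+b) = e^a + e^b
Testing each pair:
(2, 0): LHS = e^2 ≈ 7.389, RHS = 1 + e^2 ≈ 8.389 → fails
(2, 3): LHS = e^5 ≈ 148.4, RHS = e^2 + e^3 ≈ 27.47 → fails
(2, 7): LHS = e^9 ≈ 8103, RHS = e^2 + e^7 ≈ 1104 → fails
(3, 0): LHS = e^3 ≈ 20.09, RHS = 1 + e^3 ≈ 21.09 → fails
(4, 7): LHS = e^11 ≈ 59874.1, RHS = e^4 + e^7 ≈ 1151 → fails
(6, 5): LHS = e^11 ≈ 59874.1, RHS = e^5 + e^6 ≈ 551.8 → fails

No pair satisfies the claim.

Answer: None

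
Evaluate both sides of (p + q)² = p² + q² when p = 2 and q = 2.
LHS = (2 + 2)² = 16
RHS = 2² + 2² = 8

LHS ≠ RHS, so the equation does not hold here.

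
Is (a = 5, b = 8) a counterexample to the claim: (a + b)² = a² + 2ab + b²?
No

Substituting a = 5, b = 8:
LHS = (5 + 8)² = 169
RHS = 5² + 2·5·8 + 8² = 169

The sides agree, so this pair does not disprove the claim.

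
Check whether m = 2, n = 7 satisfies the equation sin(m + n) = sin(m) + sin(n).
Substituting m = 2, n = 7:

LHS = sin(2 + 7) = sin(9) ≈ 0.4121
RHS = sin(2) + sin(7) ≈ 1.566

LHS ≠ RHS, so the equation does not hold at this point.

Answer: Fails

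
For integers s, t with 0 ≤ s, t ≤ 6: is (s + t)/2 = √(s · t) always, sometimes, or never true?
It holds at (s, t) = (0, 0) (both sides equal 0), but fails at (s, t) = (6, 4) (LHS = 5, RHS = 2·√(6) ≈ 4.899).

Answer: Sometimes true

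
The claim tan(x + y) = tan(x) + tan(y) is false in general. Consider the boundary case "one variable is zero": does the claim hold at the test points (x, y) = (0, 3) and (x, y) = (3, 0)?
At (0, 3): LHS = tan(3) ≈ -0.1425, RHS = tan(3) ≈ -0.1425 → equal
At (3, 0): LHS = tan(3) ≈ -0.1425, RHS = tan(3) ≈ -0.1425 → equal

So the claim does hold at both of these boundary points, even though it is not an identity.

Answer: Yes, holds at both test points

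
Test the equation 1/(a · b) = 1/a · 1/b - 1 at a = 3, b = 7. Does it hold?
Substituting a = 3, b = 7:

LHS = 1/(3 · 7) = 1/21
RHS = 1/3 · 1/7 - 1 = -20/21

LHS ≠ RHS, so the equation does not hold at this point.

Answer: Fails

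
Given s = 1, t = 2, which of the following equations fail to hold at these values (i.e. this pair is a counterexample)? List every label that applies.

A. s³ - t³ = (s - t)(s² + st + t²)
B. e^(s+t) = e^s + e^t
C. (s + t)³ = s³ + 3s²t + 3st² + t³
Evaluating each claim at the given values:
A. LHS = -7, RHS = -7 → holds here (LHS = RHS)
B. LHS = e^3 ≈ 20.09, RHS = e + e^2 ≈ 10.11 → fails here (LHS ≠ RHS)
C. LHS = 27, RHS = 27 → holds here (LHS = RHS)

Answer: B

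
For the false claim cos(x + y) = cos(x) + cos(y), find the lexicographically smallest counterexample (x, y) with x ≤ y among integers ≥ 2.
(x, y) = (2, 2)

Substituting (2, 2) into the claim:
LHS = cos(2 + 2) = cos(4) ≈ -0.6536
RHS = cos(2) + cos(2) = 2·cos(2) ≈ -0.8323

Since LHS ≠ RHS, this pair disproves the claim, and no lexicographically smaller pair (x ≤ y, integers ≥ 2) does.

For instance (3, 6) is also a counterexample (LHS = cos(9) ≈ -0.9111, RHS = cos(3) + cos(6) ≈ -0.02982), but it's lexicographically larger.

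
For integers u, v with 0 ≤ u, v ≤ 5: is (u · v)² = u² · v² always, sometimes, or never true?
Always true

The identity holds for every pair in the range. For instance at (u, v) = (4, 2): both sides equal 64.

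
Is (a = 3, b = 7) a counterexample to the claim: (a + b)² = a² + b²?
Substituting a = 3, b = 7:
LHS = (3 + 7)² = 100
RHS = 3² + 7² = 58

Since LHS ≠ RHS, this pair disproves the claim.

Answer: Yes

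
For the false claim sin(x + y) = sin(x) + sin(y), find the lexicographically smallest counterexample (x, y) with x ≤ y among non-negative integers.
(x, y) = (1, 1)

At (0, 4): both sides equal sin(4) ≈ -0.7568, so it holds there.

Substituting (1, 1) into the claim:
LHS = sin(1 + 1) = sin(2) ≈ 0.9093
RHS = sin(1) + sin(1) = 2·sin(1) ≈ 1.683

Since LHS ≠ RHS, this pair disproves the claim, and no lexicographically smaller pair (x ≤ y, non-negative integers) does.

For instance (4, 6) is also a counterexample (LHS = sin(10) ≈ -0.544, RHS = sin(4) + sin(6) ≈ -1.036), but it's lexicographically larger.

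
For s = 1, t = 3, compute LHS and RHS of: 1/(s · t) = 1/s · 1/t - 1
LHS = 1/(1 · 3) = 1/3
RHS = 1/1 · 1/3 - 1 = -2/3

LHS ≠ RHS, so the equation does not hold here.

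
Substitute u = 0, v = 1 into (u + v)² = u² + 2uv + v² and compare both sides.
LHS = (0 + 1)² = 1
RHS = 0² + 2·0·1 + 1² = 1

LHS = RHS: the two sides agree.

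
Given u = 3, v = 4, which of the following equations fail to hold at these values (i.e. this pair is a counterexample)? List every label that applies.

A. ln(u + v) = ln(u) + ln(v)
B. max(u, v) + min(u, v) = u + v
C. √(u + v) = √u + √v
Evaluating each claim at the given values:
A. LHS = ln(7) ≈ 1.946, RHS = ln(3) + ln(4) ≈ 2.485 → fails here (LHS ≠ RHS)
B. LHS = 7, RHS = 7 → holds here (LHS = RHS)
C. LHS = √(7) ≈ 2.646, RHS = √(3) + 2 ≈ 3.732 → fails here (LHS ≠ RHS)

Answer: A, C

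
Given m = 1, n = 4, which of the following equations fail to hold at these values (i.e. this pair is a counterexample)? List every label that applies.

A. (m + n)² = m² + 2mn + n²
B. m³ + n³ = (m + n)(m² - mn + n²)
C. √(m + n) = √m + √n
C

Evaluating each claim at the given values:
A. LHS = 25, RHS = 25 → holds here (LHS = RHS)
B. LHS = 65, RHS = 65 → holds here (LHS = RHS)
C. LHS = √(5) ≈ 2.236, RHS = 3 → fails here (LHS ≠ RHS)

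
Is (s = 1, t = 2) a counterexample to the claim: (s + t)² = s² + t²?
Yes

Substituting s = 1, t = 2:
LHS = (1 + 2)² = 9
RHS = 1² + 2² = 5

Since LHS ≠ RHS, this pair disproves the claim.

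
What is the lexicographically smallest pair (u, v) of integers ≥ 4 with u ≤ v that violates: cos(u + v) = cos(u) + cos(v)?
(u, v) = (4, 4)

Substituting (4, 4) into the claim:
LHS = cos(4 + 4) = cos(8) ≈ -0.1455
RHS = cos(4) + cos(4) = 2·cos(4) ≈ -1.307

Since LHS ≠ RHS, this pair disproves the claim, and no lexicographically smaller pair (u ≤ v, integers ≥ 4) does.

For instance (8, 9) is also a counterexample (LHS = cos(17) ≈ -0.2752, RHS = cos(9) + cos(8) ≈ -1.057), but it's lexicographically larger.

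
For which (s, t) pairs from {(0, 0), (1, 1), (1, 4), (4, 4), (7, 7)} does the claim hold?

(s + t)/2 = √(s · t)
Testing each pair:
(0, 0): LHS = 0, RHS = 0 → holds
(1, 1): LHS = 1, RHS = 1 → holds
(1, 4): LHS = 5/2, RHS = 2 → fails
(4, 4): LHS = 4, RHS = 4 → holds
(7, 7): LHS = 7, RHS = 7 → holds

4 of 5 pairs satisfy the claim.

Answer: (0, 0), (1, 1), (4, 4), (7, 7)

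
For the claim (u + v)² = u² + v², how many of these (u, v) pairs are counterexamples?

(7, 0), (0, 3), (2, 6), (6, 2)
Testing each pair:
(7, 0): LHS = 49, RHS = 49 → satisfies claim
(0, 3): LHS = 9, RHS = 9 → satisfies claim
(2, 6): LHS = 64, RHS = 40 → counterexample
(6, 2): LHS = 64, RHS = 40 → counterexample

That makes 2 counterexamples.

Answer: 2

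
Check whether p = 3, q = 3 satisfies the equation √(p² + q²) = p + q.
Fails

Substituting p = 3, q = 3:

LHS = √(3² + 3²) = 3·√(2) ≈ 4.243
RHS = 3 + 3 = 6

LHS ≠ RHS, so the equation does not hold at this point.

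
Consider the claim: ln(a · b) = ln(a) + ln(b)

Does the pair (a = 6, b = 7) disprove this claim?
No

Substituting a = 6, b = 7:
LHS = ln(6 · 7) = ln(42) ≈ 3.738
RHS = ln(6) + ln(7) ≈ 3.738

The sides agree, so this pair does not disprove the claim.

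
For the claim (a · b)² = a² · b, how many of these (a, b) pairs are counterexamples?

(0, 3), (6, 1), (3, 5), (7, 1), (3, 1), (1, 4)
2

Testing each pair:
(0, 3): LHS = 0, RHS = 0 → satisfies claim
(6, 1): LHS = 36, RHS = 36 → satisfies claim
(3, 5): LHS = 225, RHS = 45 → counterexample
(7, 1): LHS = 49, RHS = 49 → satisfies claim
(3, 1): LHS = 9, RHS = 9 → satisfies claim
(1, 4): LHS = 16, RHS = 4 → counterexample

That makes 2 counterexamples.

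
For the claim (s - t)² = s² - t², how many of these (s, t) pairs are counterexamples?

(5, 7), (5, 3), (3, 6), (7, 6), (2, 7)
Testing each pair:
(5, 7): LHS = 4, RHS = -24 → counterexample
(5, 3): LHS = 4, RHS = 16 → counterexample
(3, 6): LHS = 9, RHS = -27 → counterexample
(7, 6): LHS = 1, RHS = 13 → counterexample
(2, 7): LHS = 25, RHS = -45 → counterexample

That makes 5 counterexamples.

Answer: 5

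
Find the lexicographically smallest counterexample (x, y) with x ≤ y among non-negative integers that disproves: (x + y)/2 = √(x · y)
At (0, 0): both sides equal 0, so it holds there.

Substituting (0, 1) into the claim:
LHS = (0 + 1)/2 = 1/2
RHS = √(0 · 1) = 0

Since LHS ≠ RHS, this pair disproves the claim, and no lexicographically smaller pair (x ≤ y, non-negative integers) does.

For instance (0, 2) is also a counterexample (LHS = 1, RHS = 0), but it's lexicographically larger.

Answer: (x, y) = (0, 1)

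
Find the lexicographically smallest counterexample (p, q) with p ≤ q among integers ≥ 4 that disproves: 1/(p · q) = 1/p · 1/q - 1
Substituting (4, 4) into the claim:
LHS = 1/(4 · 4) = 1/16
RHS = 1/4 · 1/4 - 1 = -15/16

Since LHS ≠ RHS, this pair disproves the claim, and no lexicographically smaller pair (p ≤ q, integers ≥ 4) does.

For instance (5, 10) is also a counterexample (LHS = 1/50, RHS = -49/50), but it's lexicographically larger.

Answer: (p, q) = (4, 4)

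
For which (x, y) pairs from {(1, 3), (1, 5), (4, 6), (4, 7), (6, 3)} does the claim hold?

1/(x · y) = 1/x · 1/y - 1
Testing each pair:
(1, 3): LHS = 1/3, RHS = -2/3 → fails
(1, 5): LHS = 1/5, RHS = -4/5 → fails
(4, 6): LHS = 1/24, RHS = -23/24 → fails
(4, 7): LHS = 1/28, RHS = -27/28 → fails
(6, 3): LHS = 1/18, RHS = -17/18 → fails

No pair satisfies the claim.

Answer: None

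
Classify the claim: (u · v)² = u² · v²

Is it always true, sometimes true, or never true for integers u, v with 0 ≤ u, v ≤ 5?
Always true

The identity holds for every pair in the range. For instance at (u, v) = (2, 0): both sides equal 0.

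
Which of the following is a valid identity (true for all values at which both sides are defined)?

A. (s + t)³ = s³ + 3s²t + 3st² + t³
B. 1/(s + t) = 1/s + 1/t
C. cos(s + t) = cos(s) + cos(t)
A: holds — e.g. at (1, 1), both sides equal 8.
B: fails at (5, 5) — LHS = 1/10, RHS = 2/5.
C: fails at (2, 7) — LHS = cos(9) ≈ -0.9111, RHS = cos(2) + cos(7) ≈ 0.3378.

Answer: A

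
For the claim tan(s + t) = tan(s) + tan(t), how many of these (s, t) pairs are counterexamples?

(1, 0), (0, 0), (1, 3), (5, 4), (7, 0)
Testing each pair:
(1, 0): LHS = tan(1) ≈ 1.557, RHS = tan(1) ≈ 1.557 → satisfies claim
(0, 0): LHS = 0, RHS = 0 → satisfies claim
(1, 3): LHS = tan(4) ≈ 1.158, RHS = tan(3) + tan(1) ≈ 1.415 → counterexample
(5, 4): LHS = tan(9) ≈ -0.4523, RHS = tan(5) + tan(4) ≈ -2.223 → counterexample
(7, 0): LHS = tan(7) ≈ 0.8714, RHS = tan(7) ≈ 0.8714 → satisfies claim

That makes 2 counterexamples.

Answer: 2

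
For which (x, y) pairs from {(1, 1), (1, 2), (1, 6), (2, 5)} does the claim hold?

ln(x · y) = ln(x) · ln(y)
Testing each pair:
(1, 1): LHS = 0, RHS = 0 → holds
(1, 2): LHS = ln(2) ≈ 0.6931, RHS = 0 → fails
(1, 6): LHS = ln(6) ≈ 1.792, RHS = 0 → fails
(2, 5): LHS = ln(10) ≈ 2.303, RHS = ln(2)·ln(5) ≈ 1.116 → fails

1 of 4 pairs satisfies the claim.

Answer: (1, 1)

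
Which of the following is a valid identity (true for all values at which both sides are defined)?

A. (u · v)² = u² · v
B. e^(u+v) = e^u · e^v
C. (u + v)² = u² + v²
B

A: fails at (1, 5) — LHS = 25, RHS = 5.
B: holds — e.g. at (4, 4), both sides equal e^8 ≈ 2981.
C: fails at (3, 4) — LHS = 49, RHS = 25.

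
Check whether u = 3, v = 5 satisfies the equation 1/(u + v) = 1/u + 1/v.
Fails

Substituting u = 3, v = 5:

LHS = 1/(3 + 5) = 1/8
RHS = 1/3 + 1/5 = 8/15

LHS ≠ RHS, so the equation does not hold at this point.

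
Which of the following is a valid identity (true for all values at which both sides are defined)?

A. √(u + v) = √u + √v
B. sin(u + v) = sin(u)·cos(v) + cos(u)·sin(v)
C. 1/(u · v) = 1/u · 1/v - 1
B

A: fails at (1, 1) — LHS = √(2) ≈ 1.414, RHS = 2.
B: holds — e.g. at (2, 5), both sides equal sin(7) ≈ 0.657.
C: fails at (2, 7) — LHS = 1/14, RHS = -13/14.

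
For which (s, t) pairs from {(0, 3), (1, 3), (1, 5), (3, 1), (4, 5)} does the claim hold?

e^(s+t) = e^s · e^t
All pairs

Testing each pair:
(0, 3): LHS = e^3 ≈ 20.09, RHS = e^3 ≈ 20.09 → holds
(1, 3): LHS = e^4 ≈ 54.6, RHS = e^4 ≈ 54.6 → holds
(1, 5): LHS = e^6 ≈ 403.4, RHS = e^6 ≈ 403.4 → holds
(3, 1): LHS = e^4 ≈ 54.6, RHS = e^4 ≈ 54.6 → holds
(4, 5): LHS = e^9 ≈ 8103, RHS = e^9 ≈ 8103 → holds

Every pair satisfies the claim.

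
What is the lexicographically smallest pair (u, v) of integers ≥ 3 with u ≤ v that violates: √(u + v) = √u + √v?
(u, v) = (3, 3)

Substituting (3, 3) into the claim:
LHS = √(3 + 3) = √(6) ≈ 2.449
RHS = √3 + √3 = 2·√(3) ≈ 3.464

Since LHS ≠ RHS, this pair disproves the claim, and no lexicographically smaller pair (u ≤ v, integers ≥ 3) does.

For instance (7, 8) is also a counterexample (LHS = √(15) ≈ 3.873, RHS = √(7) + 2·√(2) ≈ 5.474), but it's lexicographically larger.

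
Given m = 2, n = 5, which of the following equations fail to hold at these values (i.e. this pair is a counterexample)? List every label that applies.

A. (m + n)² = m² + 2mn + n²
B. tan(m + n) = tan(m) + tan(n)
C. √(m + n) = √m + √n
Evaluating each claim at the given values:
A. LHS = 49, RHS = 49 → holds here (LHS = RHS)
B. LHS = tan(7) ≈ 0.8714, RHS = tan(5) + tan(2) ≈ -5.566 → fails here (LHS ≠ RHS)
C. LHS = √(7) ≈ 2.646, RHS = √(2) + √(5) ≈ 3.65 → fails here (LHS ≠ RHS)

Answer: B, C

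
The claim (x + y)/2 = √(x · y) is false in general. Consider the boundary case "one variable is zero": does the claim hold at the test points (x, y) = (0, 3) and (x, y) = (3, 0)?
At (0, 3): LHS = 3/2 ≠ RHS = 0
At (3, 0): LHS = 3/2 ≠ RHS = 0

Answer: No, fails at both test points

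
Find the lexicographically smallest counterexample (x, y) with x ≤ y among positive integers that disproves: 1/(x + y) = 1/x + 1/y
(x, y) = (1, 1)

Substituting (1, 1) into the claim:
LHS = 1/(1 + 1) = 1/2
RHS = 1/1 + 1/1 = 2

Since LHS ≠ RHS, this pair disproves the claim, and no lexicographically smaller pair (x ≤ y, positive integers) does.

For instance (2, 3) is also a counterexample (LHS = 1/5, RHS = 5/6), but it's lexicographically larger.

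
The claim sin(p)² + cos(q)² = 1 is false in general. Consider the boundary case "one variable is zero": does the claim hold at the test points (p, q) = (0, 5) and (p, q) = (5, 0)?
At (0, 5): LHS = cos(5)² ≈ 0.08046 ≠ RHS = 1
At (5, 0): LHS = sin(5)² + 1 ≈ 1.92 ≠ RHS = 1

Answer: No, fails at both test points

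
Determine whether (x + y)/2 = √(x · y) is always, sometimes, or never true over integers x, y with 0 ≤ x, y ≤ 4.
Sometimes true

It holds at (x, y) = (2, 2) (both sides equal 2), but fails at (x, y) = (4, 2) (LHS = 3, RHS = 2·√(2) ≈ 2.828).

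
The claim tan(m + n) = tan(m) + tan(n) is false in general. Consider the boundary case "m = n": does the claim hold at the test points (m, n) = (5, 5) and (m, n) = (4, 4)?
No, fails at both test points

At (5, 5): LHS = tan(10) ≈ 0.6484 ≠ RHS = 2·tan(5) ≈ -6.761
At (4, 4): LHS = tan(8) ≈ -6.8 ≠ RHS = 2·tan(4) ≈ 2.316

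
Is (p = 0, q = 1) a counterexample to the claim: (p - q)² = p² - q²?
Substituting p = 0, q = 1:
LHS = (0 - 1)² = 1
RHS = 0² - 1² = -1

Since LHS ≠ RHS, this pair disproves the claim.

Answer: Yes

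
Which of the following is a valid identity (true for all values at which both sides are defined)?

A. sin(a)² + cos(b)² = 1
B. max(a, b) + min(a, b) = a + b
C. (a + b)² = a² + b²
B

A: fails at (3, 4) — LHS = sin(3)² + cos(4)² ≈ 0.4472, RHS = 1.
B: holds — e.g. at (6, 7), both sides equal 13.
C: fails at (1, 4) — LHS = 25, RHS = 17.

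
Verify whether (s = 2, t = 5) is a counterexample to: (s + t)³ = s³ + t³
Substituting s = 2, t = 5:
LHS = (2 + 5)³ = 343
RHS = 2³ + 5³ = 133

Since LHS ≠ RHS, this pair disproves the claim.

Answer: Yes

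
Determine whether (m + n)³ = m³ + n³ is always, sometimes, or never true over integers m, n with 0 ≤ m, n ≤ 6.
It holds at (m, n) = (0, 0) (both sides equal 0), but fails at (m, n) = (1, 5) (LHS = 216, RHS = 126).

Answer: Sometimes true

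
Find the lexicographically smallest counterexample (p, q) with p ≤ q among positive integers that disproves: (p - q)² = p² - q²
(p, q) = (1, 2)

At (1, 1): both sides equal 0, so it holds there.

Substituting (1, 2) into the claim:
LHS = (1 - 2)² = 1
RHS = 1² - 2² = -3

Since LHS ≠ RHS, this pair disproves the claim, and no lexicographically smaller pair (p ≤ q, positive integers) does.

For instance (1, 4) is also a counterexample (LHS = 9, RHS = -15), but it's lexicographically larger.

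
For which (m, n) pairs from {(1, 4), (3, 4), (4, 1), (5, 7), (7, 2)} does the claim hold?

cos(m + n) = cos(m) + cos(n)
None

Testing each pair:
(1, 4): LHS = cos(5) ≈ 0.2837, RHS = cos(4) + cos(1) ≈ -0.1133 → fails
(3, 4): LHS = cos(7) ≈ 0.7539, RHS = cos(3) + cos(4) ≈ -1.644 → fails
(4, 1): LHS = cos(5) ≈ 0.2837, RHS = cos(4) + cos(1) ≈ -0.1133 → fails
(5, 7): LHS = cos(12) ≈ 0.8439, RHS = cos(5) + cos(7) ≈ 1.038 → fails
(7, 2): LHS = cos(9) ≈ -0.9111, RHS = cos(2) + cos(7) ≈ 0.3378 → fails

No pair satisfies the claim.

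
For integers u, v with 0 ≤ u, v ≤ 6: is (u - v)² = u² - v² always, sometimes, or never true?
Sometimes true

It holds at (u, v) = (4, 4) (both sides equal 0), but fails at (u, v) = (0, 6) (LHS = 36, RHS = -36).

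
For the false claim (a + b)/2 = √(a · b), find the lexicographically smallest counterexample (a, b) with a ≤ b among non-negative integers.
(a, b) = (0, 1)

At (0, 0): both sides equal 0, so it holds there.

Substituting (0, 1) into the claim:
LHS = (0 + 1)/2 = 1/2
RHS = √(0 · 1) = 0

Since LHS ≠ RHS, this pair disproves the claim, and no lexicographically smaller pair (a ≤ b, non-negative integers) does.

For instance (2, 7) is also a counterexample (LHS = 9/2, RHS = √(14) ≈ 3.742), but it's lexicographically larger.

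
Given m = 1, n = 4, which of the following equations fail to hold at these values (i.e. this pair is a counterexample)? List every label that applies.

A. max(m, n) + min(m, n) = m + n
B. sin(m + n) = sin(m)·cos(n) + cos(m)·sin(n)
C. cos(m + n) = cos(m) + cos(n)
Evaluating each claim at the given values:
A. LHS = 5, RHS = 5 → holds here (LHS = RHS)
B. LHS = sin(5) ≈ -0.9589, RHS = sin(1)·cos(4) + sin(4)·cos(1) ≈ -0.9589 → holds here (LHS = RHS)
C. LHS = cos(5) ≈ 0.2837, RHS = cos(4) + cos(1) ≈ -0.1133 → fails here (LHS ≠ RHS)

Answer: C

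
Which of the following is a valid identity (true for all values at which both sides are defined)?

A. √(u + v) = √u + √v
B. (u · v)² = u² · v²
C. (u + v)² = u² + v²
A: fails at (2, 3) — LHS = √(5) ≈ 2.236, RHS = √(2) + √(3) ≈ 3.146.
B: holds — e.g. at (0, 1), both sides equal 0.
C: fails at (4, 6) — LHS = 100, RHS = 52.

Answer: B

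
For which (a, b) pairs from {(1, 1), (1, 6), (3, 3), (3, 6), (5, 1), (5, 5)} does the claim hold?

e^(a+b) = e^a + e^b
Testing each pair:
(1, 1): LHS = e^2 ≈ 7.389, RHS = 2·e ≈ 5.437 → fails
(1, 6): LHS = e^7 ≈ 1097, RHS = e + e^6 ≈ 406.1 → fails
(3, 3): LHS = e^6 ≈ 403.4, RHS = 2·e^3 ≈ 40.17 → fails
(3, 6): LHS = e^9 ≈ 8103, RHS = e^3 + e^6 ≈ 423.5 → fails
(5, 1): LHS = e^6 ≈ 403.4, RHS = e + e^5 ≈ 151.1 → fails
(5, 5): LHS = e^10 ≈ 22026.5, RHS = 2·e^5 ≈ 296.8 → fails

No pair satisfies the claim.

Answer: None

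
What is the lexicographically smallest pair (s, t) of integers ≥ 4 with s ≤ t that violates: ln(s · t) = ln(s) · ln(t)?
(s, t) = (4, 4)

Substituting (4, 4) into the claim:
LHS = ln(4 · 4) = ln(16) ≈ 2.773
RHS = ln(4) · ln(4) = ln(4)² ≈ 1.922

Since LHS ≠ RHS, this pair disproves the claim, and no lexicographically smaller pair (s ≤ t, integers ≥ 4) does.

For instance (7, 11) is also a counterexample (LHS = ln(77) ≈ 4.344, RHS = ln(7)·ln(11) ≈ 4.666), but it's lexicographically larger.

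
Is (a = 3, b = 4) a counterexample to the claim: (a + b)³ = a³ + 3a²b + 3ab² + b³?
Substituting a = 3, b = 4:
LHS = (3 + 4)³ = 343
RHS = 3³ + 3·3²·4 + 3·3·4² + 4³ = 343

The sides agree, so this pair does not disprove the claim.

Answer: No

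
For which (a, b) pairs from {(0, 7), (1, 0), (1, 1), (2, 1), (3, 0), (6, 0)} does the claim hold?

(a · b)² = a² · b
All pairs

Testing each pair:
(0, 7): LHS = 0, RHS = 0 → holds
(1, 0): LHS = 0, RHS = 0 → holds
(1, 1): LHS = 1, RHS = 1 → holds
(2, 1): LHS = 4, RHS = 4 → holds
(3, 0): LHS = 0, RHS = 0 → holds
(6, 0): LHS = 0, RHS = 0 → holds

Every pair satisfies the claim.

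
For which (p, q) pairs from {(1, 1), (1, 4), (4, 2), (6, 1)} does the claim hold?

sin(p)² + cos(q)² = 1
Testing each pair:
(1, 1): LHS = cos(1)² + sin(1)² = 1, RHS = 1 → holds
(1, 4): LHS = cos(4)² + sin(1)² ≈ 1.135, RHS = 1 → fails
(4, 2): LHS = cos(2)² + sin(4)² ≈ 0.7459, RHS = 1 → fails
(6, 1): LHS = sin(6)² + cos(1)² ≈ 0.37, RHS = 1 → fails

1 of 4 pairs satisfies the claim.

Answer: (1, 1)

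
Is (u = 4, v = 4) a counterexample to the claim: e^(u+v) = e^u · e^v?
Substituting u = 4, v = 4:
LHS = e^(4+4) = e^8 ≈ 2981
RHS = e^4 · e^4 = e^8 ≈ 2981

The sides agree, so this pair does not disprove the claim.

Answer: No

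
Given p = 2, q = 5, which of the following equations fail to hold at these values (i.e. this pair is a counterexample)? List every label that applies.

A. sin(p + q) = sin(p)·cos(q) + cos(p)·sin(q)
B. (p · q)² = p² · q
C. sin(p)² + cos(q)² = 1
B, C

Evaluating each claim at the given values:
A. LHS = sin(7) ≈ 0.657, RHS = sin(2)·cos(5) + sin(5)·cos(2) ≈ 0.657 → holds here (LHS = RHS)
B. LHS = 100, RHS = 20 → fails here (LHS ≠ RHS)
C. LHS = cos(5)² + sin(2)² ≈ 0.9073, RHS = 1 → fails here (LHS ≠ RHS)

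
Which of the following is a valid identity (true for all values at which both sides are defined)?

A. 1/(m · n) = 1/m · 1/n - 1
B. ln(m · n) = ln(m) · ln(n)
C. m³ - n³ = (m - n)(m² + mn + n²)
C

A: fails at (1, 5) — LHS = 1/5, RHS = -4/5.
B: fails at (3, 4) — LHS = ln(12) ≈ 2.485, RHS = ln(3)·ln(4) ≈ 1.523.
C: holds — e.g. at (2, 5), both sides equal -117.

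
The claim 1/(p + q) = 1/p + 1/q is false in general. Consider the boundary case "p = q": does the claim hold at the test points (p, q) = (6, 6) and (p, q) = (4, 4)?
No, fails at both test points

At (6, 6): LHS = 1/12 ≠ RHS = 1/3
At (4, 4): LHS = 1/8 ≠ RHS = 1/2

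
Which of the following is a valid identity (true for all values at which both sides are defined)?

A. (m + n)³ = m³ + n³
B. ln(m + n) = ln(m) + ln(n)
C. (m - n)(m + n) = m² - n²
A: fails at (1, 4) — LHS = 125, RHS = 65.
B: fails at (6, 7) — LHS = ln(13) ≈ 2.565, RHS = ln(6) + ln(7) ≈ 3.738.
C: holds — e.g. at (3, 5), both sides equal -16.

Answer: C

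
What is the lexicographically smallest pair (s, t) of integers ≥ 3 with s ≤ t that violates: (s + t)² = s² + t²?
Substituting (3, 3) into the claim:
LHS = (3 + 3)² = 36
RHS = 3² + 3² = 18

Since LHS ≠ RHS, this pair disproves the claim, and no lexicographically smaller pair (s ≤ t, integers ≥ 3) does.

For instance (3, 10) is also a counterexample (LHS = 169, RHS = 109), but it's lexicographically larger.

Answer: (s, t) = (3, 3)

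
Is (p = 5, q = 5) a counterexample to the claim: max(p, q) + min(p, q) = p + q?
Substituting p = 5, q = 5:
LHS = max(5, 5) + min(5, 5) = 10
RHS = 5 + 5 = 10

The sides agree, so this pair does not disprove the claim.

Answer: No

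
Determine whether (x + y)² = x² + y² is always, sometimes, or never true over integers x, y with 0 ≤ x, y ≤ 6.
It holds at (x, y) = (0, 6) (both sides equal 36), but fails at (x, y) = (5, 1) (LHS = 36, RHS = 26).

Answer: Sometimes true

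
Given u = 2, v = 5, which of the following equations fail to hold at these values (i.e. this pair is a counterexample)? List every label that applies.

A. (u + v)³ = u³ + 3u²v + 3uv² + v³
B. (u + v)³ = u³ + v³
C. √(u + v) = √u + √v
Evaluating each claim at the given values:
A. LHS = 343, RHS = 343 → holds here (LHS = RHS)
B. LHS = 343, RHS = 133 → fails here (LHS ≠ RHS)
C. LHS = √(7) ≈ 2.646, RHS = √(2) + √(5) ≈ 3.65 → fails here (LHS ≠ RHS)

Answer: B, C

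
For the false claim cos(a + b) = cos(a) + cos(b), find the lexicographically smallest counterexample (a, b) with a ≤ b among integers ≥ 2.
(a, b) = (2, 2)

Substituting (2, 2) into the claim:
LHS = cos(2 + 2) = cos(4) ≈ -0.6536
RHS = cos(2) + cos(2) = 2·cos(2) ≈ -0.8323

Since LHS ≠ RHS, this pair disproves the claim, and no lexicographically smaller pair (a ≤ b, integers ≥ 2) does.

For instance (3, 6) is also a counterexample (LHS = cos(9) ≈ -0.9111, RHS = cos(3) + cos(6) ≈ -0.02982), but it's lexicographically larger.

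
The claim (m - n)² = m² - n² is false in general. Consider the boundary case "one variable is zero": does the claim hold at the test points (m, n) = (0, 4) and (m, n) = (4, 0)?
At (0, 4): LHS = 16 ≠ RHS = -16
At (4, 0): LHS = 16, RHS = 16 → equal

Answer: Only at (4, 0)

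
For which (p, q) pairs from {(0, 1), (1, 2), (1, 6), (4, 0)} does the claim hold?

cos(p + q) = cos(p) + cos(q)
None

Testing each pair:
(0, 1): LHS = cos(1) ≈ 0.5403, RHS = cos(1) + 1 ≈ 1.54 → fails
(1, 2): LHS = cos(3) ≈ -0.99, RHS = cos(2) + cos(1) ≈ 0.1242 → fails
(1, 6): LHS = cos(7) ≈ 0.7539, RHS = cos(1) + cos(6) ≈ 1.5 → fails
(4, 0): LHS = cos(4) ≈ -0.6536, RHS = cos(4) + 1 ≈ 0.3464 → fails

No pair satisfies the claim.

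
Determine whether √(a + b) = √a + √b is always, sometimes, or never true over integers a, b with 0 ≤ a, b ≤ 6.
It holds at (a, b) = (0, 1) (both sides equal 1), but fails at (a, b) = (3, 5) (LHS = 2·√(2) ≈ 2.828, RHS = √(3) + √(5) ≈ 3.968).

Answer: Sometimes true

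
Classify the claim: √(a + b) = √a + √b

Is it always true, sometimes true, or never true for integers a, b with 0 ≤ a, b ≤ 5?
It holds at (a, b) = (0, 4) (both sides equal 2), but fails at (a, b) = (2, 2) (LHS = 2, RHS = 2·√(2) ≈ 2.828).

Answer: Sometimes true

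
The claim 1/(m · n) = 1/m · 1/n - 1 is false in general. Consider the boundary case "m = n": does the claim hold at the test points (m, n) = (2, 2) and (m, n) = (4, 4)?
No, fails at both test points

At (2, 2): LHS = 1/4 ≠ RHS = -3/4
At (4, 4): LHS = 1/16 ≠ RHS = -15/16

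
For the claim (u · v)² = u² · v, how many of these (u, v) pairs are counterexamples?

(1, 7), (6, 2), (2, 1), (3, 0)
Testing each pair:
(1, 7): LHS = 49, RHS = 7 → counterexample
(6, 2): LHS = 144, RHS = 72 → counterexample
(2, 1): LHS = 4, RHS = 4 → satisfies claim
(3, 0): LHS = 0, RHS = 0 → satisfies claim

That makes 2 counterexamples.

Answer: 2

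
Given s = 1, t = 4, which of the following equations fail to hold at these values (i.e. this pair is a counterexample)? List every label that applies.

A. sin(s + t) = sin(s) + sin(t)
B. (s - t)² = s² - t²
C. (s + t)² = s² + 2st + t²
Evaluating each claim at the given values:
A. LHS = sin(5) ≈ -0.9589, RHS = sin(4) + sin(1) ≈ 0.08467 → fails here (LHS ≠ RHS)
B. LHS = 9, RHS = -15 → fails here (LHS ≠ RHS)
C. LHS = 25, RHS = 25 → holds here (LHS = RHS)

Answer: A, B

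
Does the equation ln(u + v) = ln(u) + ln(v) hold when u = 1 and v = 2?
Substituting u = 1, v = 2:

LHS = ln(1 + 2) = ln(3) ≈ 1.099
RHS = ln(1) + ln(2) = ln(2) ≈ 0.6931

LHS ≠ RHS, so the equation does not hold at this point.

Answer: Fails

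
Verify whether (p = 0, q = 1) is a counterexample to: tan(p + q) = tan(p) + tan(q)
No

Substituting p = 0, q = 1:
LHS = tan(0 + 1) = tan(1) ≈ 1.557
RHS = tan(0) + tan(1) = tan(1) ≈ 1.557

The sides agree, so this pair does not disprove the claim.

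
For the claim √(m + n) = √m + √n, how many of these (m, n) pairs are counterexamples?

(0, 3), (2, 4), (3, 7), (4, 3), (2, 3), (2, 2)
Testing each pair:
(0, 3): LHS = √(3) ≈ 1.732, RHS = √(3) ≈ 1.732 → satisfies claim
(2, 4): LHS = √(6) ≈ 2.449, RHS = √(2) + 2 ≈ 3.414 → counterexample
(3, 7): LHS = √(10) ≈ 3.162, RHS = √(3) + √(7) ≈ 4.378 → counterexample
(4, 3): LHS = √(7) ≈ 2.646, RHS = √(3) + 2 ≈ 3.732 → counterexample
(2, 3): LHS = √(5) ≈ 2.236, RHS = √(2) + √(3) ≈ 3.146 → counterexample
(2, 2): LHS = 2, RHS = 2·√(2) ≈ 2.828 → counterexample

That makes 5 counterexamples.

Answer: 5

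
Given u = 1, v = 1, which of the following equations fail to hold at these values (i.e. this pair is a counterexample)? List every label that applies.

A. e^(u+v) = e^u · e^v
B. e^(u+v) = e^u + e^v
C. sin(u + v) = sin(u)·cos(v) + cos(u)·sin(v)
Evaluating each claim at the given values:
A. LHS = e^2 ≈ 7.389, RHS = e^2 ≈ 7.389 → holds here (LHS = RHS)
B. LHS = e^2 ≈ 7.389, RHS = 2·e ≈ 5.437 → fails here (LHS ≠ RHS)
C. LHS = sin(2) ≈ 0.9093, RHS = 2·sin(1)·cos(1) ≈ 0.9093 → holds here (LHS = RHS)

Answer: B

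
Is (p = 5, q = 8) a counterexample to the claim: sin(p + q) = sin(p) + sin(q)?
Yes

Substituting p = 5, q = 8:
LHS = sin(5 + 8) = sin(13) ≈ 0.4202
RHS = sin(5) + sin(8) ≈ 0.03043

Since LHS ≠ RHS, this pair disproves the claim.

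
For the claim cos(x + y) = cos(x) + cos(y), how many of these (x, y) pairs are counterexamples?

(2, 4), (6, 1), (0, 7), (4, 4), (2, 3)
5

Testing each pair:
(2, 4): LHS = cos(6) ≈ 0.9602, RHS = cos(4) + cos(2) ≈ -1.07 → counterexample
(6, 1): LHS = cos(7) ≈ 0.7539, RHS = cos(1) + cos(6) ≈ 1.5 → counterexample
(0, 7): LHS = cos(7) ≈ 0.7539, RHS = cos(7) + 1 ≈ 1.754 → counterexample
(4, 4): LHS = cos(8) ≈ -0.1455, RHS = 2·cos(4) ≈ -1.307 → counterexample
(2, 3): LHS = cos(5) ≈ 0.2837, RHS = cos(3) + cos(2) ≈ -1.406 → counterexample

That makes 5 counterexamples.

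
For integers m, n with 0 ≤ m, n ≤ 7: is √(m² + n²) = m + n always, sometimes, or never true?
Sometimes true

It holds at (m, n) = (2, 0) (both sides equal 2), but fails at (m, n) = (5, 3) (LHS = √(34) ≈ 5.831, RHS = 8).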